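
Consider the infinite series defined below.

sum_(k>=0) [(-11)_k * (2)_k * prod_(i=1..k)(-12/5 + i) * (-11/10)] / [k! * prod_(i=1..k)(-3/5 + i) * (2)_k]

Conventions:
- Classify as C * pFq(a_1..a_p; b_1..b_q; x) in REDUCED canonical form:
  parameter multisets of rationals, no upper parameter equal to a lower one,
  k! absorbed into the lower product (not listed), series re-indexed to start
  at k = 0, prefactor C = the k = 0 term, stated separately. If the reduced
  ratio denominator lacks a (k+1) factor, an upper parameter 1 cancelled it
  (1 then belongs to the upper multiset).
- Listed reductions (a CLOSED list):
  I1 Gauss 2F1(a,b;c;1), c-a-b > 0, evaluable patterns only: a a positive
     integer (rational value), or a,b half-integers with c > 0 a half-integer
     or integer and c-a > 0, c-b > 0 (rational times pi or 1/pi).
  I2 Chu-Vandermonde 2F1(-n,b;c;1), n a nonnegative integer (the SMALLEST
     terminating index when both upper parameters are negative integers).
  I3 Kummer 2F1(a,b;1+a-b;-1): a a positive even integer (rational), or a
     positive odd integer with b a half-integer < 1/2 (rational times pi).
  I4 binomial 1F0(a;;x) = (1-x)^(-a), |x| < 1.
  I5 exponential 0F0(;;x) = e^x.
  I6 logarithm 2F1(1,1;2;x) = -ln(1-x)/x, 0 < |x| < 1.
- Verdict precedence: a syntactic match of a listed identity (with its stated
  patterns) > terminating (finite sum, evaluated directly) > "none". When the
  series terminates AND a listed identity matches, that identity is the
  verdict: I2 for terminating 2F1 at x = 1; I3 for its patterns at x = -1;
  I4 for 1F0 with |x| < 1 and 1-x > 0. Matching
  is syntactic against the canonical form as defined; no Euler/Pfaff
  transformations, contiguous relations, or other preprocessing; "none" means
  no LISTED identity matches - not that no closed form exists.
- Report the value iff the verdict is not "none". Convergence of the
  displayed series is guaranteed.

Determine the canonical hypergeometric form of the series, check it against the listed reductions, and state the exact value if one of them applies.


Canonical form: C = -11/10 times 2F1 with upper {-11, -7/5}, lower {2/5}, x = 1. Verdict at x = 1: Vandermonde's identity (I2) matches (terminating 2F1 at x = 1 with n = 11, b = -7/5, c = 2/5). Value: -22528737/278240.

Key step: t_0 being -11/10, the parameter 2 appears in both the upper and lower lists and cancels.
Step ratio: r(k) = 1 * (k-11) (k-7/5) / [(k+2/5) (k+1)] - rational in k. x = 1; t_0 = -11/10; negate the roots.


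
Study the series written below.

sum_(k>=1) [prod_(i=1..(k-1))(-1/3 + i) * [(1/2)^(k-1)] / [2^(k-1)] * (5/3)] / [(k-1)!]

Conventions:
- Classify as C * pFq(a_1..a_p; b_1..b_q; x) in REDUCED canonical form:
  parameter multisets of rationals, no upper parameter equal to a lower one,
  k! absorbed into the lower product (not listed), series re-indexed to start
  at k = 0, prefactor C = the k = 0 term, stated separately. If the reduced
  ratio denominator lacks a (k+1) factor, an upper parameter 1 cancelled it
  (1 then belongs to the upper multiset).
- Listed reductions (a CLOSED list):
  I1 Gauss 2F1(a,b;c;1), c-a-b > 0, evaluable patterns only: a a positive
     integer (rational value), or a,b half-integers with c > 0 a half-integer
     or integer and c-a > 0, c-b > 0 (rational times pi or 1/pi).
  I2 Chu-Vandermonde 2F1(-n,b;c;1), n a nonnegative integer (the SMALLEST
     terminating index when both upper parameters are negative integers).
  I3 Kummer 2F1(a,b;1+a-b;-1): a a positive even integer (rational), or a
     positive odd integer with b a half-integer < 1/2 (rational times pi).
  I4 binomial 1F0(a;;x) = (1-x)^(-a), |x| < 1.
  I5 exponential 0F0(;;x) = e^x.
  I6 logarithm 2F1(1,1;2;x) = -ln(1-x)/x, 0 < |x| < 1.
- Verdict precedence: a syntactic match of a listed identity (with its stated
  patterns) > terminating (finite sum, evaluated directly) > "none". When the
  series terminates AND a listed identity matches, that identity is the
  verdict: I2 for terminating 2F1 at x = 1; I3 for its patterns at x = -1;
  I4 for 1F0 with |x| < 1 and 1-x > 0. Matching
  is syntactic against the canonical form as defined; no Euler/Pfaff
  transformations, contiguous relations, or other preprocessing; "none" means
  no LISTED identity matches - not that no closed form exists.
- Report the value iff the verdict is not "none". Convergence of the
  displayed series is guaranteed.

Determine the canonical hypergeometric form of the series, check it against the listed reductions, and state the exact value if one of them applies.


The series (x = 1/4) is 1F0: upper {2/3}, lower {-}, prefactor 5/3. Verdict: this is binomial (I4) (the 1F0 binomial series: exponent -2/3, x = 1/4). Its exact value is (5/3) * (3/4)^(-2/3).

First insight: with t_0 = 5/3, the two k-th powers (C = 5/3) combine into one argument.
Step ratio: r(k) = (1/4) * (k+2/3) / [(k+1)] ; factor over Q: parameters, x = (1/4), and C = 5/3.


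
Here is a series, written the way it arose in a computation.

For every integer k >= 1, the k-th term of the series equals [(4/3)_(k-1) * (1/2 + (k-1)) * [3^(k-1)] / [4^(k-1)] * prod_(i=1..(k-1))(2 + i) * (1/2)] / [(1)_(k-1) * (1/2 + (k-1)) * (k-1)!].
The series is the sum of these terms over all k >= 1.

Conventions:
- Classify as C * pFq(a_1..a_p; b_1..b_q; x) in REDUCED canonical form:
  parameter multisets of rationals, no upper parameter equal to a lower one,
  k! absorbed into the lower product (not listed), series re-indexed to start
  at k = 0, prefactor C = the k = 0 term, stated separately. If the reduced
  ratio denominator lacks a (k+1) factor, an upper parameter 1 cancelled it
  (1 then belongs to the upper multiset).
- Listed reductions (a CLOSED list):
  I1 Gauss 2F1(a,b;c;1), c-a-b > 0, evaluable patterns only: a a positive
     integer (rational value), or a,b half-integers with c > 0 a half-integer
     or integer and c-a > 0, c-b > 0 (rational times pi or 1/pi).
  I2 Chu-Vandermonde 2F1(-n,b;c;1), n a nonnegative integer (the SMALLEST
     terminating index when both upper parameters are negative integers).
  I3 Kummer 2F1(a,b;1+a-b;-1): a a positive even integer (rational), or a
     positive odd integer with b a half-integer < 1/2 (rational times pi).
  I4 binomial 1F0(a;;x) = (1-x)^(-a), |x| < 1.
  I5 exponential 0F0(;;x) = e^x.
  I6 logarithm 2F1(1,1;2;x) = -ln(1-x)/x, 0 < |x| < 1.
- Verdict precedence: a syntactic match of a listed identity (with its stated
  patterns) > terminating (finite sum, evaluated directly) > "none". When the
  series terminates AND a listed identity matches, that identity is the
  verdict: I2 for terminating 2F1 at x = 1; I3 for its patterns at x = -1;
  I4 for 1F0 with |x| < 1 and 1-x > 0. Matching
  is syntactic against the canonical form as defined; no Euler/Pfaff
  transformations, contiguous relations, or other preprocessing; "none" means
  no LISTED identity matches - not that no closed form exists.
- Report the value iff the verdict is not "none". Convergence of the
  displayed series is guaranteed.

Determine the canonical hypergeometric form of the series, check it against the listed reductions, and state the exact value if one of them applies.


Key step: t_0 = 1/2 here, and k + 1/2 divides numerator and denominator alike; prefactor 1/2 after cancelling.
Adjacent-term ratio: r(k) = (3/4) * (k+4/3) (k+3) / [(k+1) (k+1)] ; factor over Q: parameters, x = (3/4), and C = 1/2.

The series (x = 3/4) is 2F1: upper {4/3, 3}, lower {1}, prefactor 1/2. Verdict: none (x = 3/4): each listed identity misses the multisets {4/3, 3} ; {1}.


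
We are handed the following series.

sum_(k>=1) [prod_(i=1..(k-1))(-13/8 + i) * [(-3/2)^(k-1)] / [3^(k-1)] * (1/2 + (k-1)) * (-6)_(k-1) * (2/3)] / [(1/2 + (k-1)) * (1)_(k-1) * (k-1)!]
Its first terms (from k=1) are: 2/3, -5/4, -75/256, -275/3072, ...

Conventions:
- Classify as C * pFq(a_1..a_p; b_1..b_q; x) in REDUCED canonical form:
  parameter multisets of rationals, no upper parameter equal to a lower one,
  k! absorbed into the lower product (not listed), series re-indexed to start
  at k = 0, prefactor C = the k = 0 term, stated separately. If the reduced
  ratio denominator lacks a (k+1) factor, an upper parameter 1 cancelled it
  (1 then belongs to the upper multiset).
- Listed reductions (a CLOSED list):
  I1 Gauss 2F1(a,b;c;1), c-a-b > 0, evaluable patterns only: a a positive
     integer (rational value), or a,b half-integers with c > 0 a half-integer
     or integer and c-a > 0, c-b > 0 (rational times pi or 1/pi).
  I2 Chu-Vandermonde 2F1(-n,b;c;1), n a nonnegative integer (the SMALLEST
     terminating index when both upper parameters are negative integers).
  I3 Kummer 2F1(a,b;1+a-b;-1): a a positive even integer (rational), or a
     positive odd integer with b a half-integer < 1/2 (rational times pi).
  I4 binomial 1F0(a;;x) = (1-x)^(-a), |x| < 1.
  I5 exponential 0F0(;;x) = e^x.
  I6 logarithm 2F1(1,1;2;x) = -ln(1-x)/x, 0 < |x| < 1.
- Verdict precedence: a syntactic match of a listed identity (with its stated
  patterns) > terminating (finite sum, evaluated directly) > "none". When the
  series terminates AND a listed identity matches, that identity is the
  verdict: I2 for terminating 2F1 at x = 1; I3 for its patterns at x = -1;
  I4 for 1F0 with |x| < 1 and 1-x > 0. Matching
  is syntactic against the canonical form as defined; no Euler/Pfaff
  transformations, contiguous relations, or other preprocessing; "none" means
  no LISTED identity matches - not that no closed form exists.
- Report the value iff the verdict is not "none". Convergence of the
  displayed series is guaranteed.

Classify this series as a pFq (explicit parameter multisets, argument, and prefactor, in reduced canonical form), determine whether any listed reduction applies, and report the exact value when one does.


Key observation: t_0 being 2/3, striking the common factor k + 1/2 reduces the term (C = 2/3, x = -1/2).
Ratio: r(k) = (-1/2) * (k-6) (k-5/8) / [(k+1) (k+1)] ; factor over Q: parameters, x = (-1/2), and C = 2/3.

Canonical form: C = 2/3 times 2F1 with upper {-6, -5/8}, lower {1}, x = -1/2. Verdict: terminating - upper parameter -6 makes this a finite sum (last index 6), evaluated exactly. Sum: -132688505/134217728.


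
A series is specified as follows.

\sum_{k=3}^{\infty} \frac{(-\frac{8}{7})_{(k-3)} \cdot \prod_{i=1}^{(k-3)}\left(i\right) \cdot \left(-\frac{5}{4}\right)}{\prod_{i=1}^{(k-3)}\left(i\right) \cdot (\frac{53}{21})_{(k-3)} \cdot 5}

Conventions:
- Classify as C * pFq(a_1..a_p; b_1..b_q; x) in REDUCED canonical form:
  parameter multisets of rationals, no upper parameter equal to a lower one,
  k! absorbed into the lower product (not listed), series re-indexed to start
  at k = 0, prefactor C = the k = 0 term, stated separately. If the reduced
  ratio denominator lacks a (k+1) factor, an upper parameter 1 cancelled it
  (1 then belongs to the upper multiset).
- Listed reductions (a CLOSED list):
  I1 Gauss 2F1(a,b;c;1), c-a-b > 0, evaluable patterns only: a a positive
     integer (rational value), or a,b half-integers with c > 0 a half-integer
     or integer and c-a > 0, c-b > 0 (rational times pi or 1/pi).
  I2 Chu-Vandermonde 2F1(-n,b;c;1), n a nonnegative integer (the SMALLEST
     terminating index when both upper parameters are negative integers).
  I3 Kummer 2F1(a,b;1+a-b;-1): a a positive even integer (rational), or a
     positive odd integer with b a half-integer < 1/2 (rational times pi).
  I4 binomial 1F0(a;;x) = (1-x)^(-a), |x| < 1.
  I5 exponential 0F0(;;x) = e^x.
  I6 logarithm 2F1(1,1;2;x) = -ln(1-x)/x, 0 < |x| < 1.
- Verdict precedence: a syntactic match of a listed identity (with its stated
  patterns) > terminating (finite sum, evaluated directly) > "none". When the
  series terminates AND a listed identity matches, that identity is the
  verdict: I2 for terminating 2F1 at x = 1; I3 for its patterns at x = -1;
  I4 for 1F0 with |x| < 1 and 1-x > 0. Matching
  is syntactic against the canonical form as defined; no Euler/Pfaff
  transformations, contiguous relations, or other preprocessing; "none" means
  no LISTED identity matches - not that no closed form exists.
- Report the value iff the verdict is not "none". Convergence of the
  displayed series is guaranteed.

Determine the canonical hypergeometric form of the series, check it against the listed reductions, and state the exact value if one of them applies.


The tell: t_0 = -\frac{1}{4} here, and the product of the first k integers (C = -1/4) is k!.
Ratio: r(k) = 1 * (k-\frac{8}{7}) (k+1) / [(k+\frac{53}{21}) (k+1)] - rational; roots negated = parameters, x = 1, C = -\frac{1}{4}.

With C = -\frac{1}{4}: the canonical form is 2F1(-\frac{8}{7}, 1; \frac{53}{21}; 1). Verdict at x = 1: Gauss (I1, integer-parameter pattern) matches (x = 1: the Gamma ratio telescopes since c-a-b = 8/3 > 0 and a = 1 in Z>0). Sum: -\frac{1}{7}.


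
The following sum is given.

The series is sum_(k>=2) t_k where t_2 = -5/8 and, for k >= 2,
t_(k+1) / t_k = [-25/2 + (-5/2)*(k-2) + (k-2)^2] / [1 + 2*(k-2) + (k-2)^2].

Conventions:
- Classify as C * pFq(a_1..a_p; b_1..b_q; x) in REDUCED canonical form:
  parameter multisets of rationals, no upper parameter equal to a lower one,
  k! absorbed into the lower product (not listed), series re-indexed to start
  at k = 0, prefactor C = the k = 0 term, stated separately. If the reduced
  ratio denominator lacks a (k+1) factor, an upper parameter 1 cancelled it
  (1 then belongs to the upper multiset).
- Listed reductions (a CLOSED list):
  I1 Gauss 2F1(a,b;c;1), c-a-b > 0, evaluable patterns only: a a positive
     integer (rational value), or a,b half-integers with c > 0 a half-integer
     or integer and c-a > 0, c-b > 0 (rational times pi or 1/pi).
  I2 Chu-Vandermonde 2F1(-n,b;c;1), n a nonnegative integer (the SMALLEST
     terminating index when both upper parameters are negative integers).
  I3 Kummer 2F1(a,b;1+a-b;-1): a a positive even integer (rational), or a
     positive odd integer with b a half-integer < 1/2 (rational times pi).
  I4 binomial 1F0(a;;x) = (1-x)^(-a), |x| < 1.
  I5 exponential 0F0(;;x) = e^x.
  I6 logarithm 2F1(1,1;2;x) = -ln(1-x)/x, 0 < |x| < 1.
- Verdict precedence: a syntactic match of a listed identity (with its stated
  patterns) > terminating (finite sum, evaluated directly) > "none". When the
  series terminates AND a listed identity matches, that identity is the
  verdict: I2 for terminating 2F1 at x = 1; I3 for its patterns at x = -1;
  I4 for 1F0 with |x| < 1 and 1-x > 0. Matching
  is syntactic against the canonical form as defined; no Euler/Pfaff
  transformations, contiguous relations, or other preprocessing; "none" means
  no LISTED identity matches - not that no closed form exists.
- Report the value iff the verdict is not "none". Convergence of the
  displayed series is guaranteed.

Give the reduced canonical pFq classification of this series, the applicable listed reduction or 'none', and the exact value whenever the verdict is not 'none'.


Canonical form: C = -5/8 times 2F1 with upper {-5, 5/2}, lower {1}, x = 1. Verdict: Chu-Vandermonde (I2) applies (terminating 2F1 at x = 1 with n = 5, b = 5/2, c = 1). Exact value: -15/2048.

The tell: with t_0 = -5/8, roots of the ratio polynomials (C = -5/8) are the negated parameters.
Ratio: r(k) = 1 * (k-5) (k+5/2) / [(k+1) (k+1)] - rational in k. x = 1; t_0 = -5/8; negate the roots.


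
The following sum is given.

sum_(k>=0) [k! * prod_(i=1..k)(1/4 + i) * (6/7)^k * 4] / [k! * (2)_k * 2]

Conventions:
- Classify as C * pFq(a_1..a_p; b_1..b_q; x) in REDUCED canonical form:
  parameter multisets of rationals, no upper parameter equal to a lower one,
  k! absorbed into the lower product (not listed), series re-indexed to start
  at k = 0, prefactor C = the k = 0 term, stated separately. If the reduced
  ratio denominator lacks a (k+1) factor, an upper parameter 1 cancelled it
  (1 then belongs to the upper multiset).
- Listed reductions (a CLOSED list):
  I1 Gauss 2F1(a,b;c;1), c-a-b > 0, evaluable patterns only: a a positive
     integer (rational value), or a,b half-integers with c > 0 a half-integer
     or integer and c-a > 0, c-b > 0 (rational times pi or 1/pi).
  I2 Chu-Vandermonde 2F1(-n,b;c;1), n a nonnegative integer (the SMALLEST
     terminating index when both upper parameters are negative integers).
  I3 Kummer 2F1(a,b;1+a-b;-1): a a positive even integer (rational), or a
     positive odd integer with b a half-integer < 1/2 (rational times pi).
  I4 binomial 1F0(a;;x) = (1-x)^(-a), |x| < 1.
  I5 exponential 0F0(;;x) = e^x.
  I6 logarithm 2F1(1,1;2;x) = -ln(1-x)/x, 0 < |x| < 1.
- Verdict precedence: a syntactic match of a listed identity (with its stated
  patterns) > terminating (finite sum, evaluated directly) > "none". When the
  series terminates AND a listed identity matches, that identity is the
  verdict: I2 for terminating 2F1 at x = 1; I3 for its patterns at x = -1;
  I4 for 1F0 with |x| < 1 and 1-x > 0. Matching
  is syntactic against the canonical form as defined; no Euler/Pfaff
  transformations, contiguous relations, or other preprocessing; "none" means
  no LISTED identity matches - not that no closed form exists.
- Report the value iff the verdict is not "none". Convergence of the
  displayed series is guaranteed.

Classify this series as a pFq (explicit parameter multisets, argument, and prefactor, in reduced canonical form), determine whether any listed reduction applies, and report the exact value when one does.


Canonical form: C = 2 times 2F1 with upper {1, 5/4}, lower {2}, x = 6/7. Verdict: none. Every listed pattern misses the 2F1 form at 6/7, upper {1, 5/4}.

Structural cue: t_0 being 2, the running product (prefactor 2) telescopes to a rising factorial.
Term ratio: r(k) = (6/7) * (k+1) (k+5/4) / [(k+2) (k+1)] - rational; roots negated = parameters, x = (6/7), C = 2.


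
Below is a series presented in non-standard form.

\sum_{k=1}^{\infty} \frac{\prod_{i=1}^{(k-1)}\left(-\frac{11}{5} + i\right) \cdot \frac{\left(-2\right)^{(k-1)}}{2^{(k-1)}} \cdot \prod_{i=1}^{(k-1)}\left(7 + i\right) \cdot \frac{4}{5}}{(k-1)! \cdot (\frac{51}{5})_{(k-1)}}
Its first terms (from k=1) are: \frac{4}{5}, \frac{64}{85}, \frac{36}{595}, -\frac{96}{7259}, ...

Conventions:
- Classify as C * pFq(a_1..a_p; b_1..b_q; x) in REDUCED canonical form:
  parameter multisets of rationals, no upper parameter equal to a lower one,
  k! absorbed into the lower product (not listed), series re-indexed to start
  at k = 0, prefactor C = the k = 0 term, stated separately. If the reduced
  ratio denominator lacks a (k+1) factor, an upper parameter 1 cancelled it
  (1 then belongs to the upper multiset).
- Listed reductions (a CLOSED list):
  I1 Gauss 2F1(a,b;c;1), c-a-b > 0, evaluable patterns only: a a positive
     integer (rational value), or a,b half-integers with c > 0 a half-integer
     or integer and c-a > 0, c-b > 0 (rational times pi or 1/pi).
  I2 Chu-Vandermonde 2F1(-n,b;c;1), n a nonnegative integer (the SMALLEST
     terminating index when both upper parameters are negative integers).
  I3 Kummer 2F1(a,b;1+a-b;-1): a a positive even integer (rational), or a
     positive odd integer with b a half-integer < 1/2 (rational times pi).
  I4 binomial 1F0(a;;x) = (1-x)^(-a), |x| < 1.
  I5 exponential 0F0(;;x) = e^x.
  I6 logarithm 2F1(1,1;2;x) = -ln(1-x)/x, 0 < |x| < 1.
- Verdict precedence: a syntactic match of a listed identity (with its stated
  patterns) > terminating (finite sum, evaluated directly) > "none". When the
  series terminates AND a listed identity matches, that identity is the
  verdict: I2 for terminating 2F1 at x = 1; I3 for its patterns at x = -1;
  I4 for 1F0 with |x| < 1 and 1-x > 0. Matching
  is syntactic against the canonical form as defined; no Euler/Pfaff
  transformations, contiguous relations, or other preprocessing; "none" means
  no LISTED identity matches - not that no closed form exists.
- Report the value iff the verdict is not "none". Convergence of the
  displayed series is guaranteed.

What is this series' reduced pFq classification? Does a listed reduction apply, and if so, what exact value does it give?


Reduced: x = -1, 2F1, upper = {-\frac{6}{5}, 8}, lower = {\frac{51}{5}}, C = \frac{4}{5}. Verdict at x = -1: Kummer (I3) matches (x = -1; c = \frac{51}{5} equals 1+a-b for upper {-\frac{6}{5}, 8}: listed pattern). Hence: \frac{175398}{109375}.

Key observation: t_0 = \frac{4}{5} here, and the running product (C = 4/5, x = -1) telescopes to a rising factorial.
Term ratio: r(k) = -1 * (k-\frac{6}{5}) (k+8) / [(k+\frac{51}{5}) (k+1)] - rational; roots negated = parameters, x = -1, C = \frac{4}{5}.


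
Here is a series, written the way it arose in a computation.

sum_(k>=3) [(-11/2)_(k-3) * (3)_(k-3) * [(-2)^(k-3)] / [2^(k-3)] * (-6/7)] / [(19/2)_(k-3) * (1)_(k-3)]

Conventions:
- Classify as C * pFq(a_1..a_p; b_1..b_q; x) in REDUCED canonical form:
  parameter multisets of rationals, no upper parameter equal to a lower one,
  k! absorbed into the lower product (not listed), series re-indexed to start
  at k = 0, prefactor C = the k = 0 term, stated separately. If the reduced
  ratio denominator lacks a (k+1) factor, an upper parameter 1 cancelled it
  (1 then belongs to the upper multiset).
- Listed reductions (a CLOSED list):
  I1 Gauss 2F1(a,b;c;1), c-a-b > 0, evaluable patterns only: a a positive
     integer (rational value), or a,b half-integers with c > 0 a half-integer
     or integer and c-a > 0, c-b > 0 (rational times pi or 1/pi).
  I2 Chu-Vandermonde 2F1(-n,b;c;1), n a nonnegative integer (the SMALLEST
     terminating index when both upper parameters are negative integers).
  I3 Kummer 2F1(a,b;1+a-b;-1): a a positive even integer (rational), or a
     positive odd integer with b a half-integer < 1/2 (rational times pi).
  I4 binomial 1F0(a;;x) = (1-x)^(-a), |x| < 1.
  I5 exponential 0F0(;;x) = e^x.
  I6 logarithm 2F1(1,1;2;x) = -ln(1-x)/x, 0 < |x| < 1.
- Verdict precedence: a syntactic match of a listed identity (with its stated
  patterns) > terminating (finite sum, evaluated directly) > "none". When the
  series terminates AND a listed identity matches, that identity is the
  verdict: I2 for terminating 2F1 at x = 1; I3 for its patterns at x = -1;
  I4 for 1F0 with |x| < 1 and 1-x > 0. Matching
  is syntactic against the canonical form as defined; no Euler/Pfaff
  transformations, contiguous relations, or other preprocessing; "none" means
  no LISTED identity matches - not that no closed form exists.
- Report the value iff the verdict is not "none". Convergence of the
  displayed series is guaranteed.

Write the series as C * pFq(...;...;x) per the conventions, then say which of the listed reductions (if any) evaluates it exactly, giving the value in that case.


Prefactor -6/7, argument -1: 2F1 with upper {-11/2, 3} over lower {19/2}. Verdict: the Kummer evaluation I3 fires (x = -1; c = 19/2 equals 1+a-b for upper {-11/2, 3}: listed pattern). Sum: (-328185/229376) * pi.

The tell: t_0 being -6/7, the two k-th powers (prefactor -6/7) combine into one argument.
Ratio: r(k) = (-1) * (k-11/2) (k+3) / [(k+19/2) (k+1)] - rational in k, leading ratio (-1); with t_0 = -6/7, classification follows.


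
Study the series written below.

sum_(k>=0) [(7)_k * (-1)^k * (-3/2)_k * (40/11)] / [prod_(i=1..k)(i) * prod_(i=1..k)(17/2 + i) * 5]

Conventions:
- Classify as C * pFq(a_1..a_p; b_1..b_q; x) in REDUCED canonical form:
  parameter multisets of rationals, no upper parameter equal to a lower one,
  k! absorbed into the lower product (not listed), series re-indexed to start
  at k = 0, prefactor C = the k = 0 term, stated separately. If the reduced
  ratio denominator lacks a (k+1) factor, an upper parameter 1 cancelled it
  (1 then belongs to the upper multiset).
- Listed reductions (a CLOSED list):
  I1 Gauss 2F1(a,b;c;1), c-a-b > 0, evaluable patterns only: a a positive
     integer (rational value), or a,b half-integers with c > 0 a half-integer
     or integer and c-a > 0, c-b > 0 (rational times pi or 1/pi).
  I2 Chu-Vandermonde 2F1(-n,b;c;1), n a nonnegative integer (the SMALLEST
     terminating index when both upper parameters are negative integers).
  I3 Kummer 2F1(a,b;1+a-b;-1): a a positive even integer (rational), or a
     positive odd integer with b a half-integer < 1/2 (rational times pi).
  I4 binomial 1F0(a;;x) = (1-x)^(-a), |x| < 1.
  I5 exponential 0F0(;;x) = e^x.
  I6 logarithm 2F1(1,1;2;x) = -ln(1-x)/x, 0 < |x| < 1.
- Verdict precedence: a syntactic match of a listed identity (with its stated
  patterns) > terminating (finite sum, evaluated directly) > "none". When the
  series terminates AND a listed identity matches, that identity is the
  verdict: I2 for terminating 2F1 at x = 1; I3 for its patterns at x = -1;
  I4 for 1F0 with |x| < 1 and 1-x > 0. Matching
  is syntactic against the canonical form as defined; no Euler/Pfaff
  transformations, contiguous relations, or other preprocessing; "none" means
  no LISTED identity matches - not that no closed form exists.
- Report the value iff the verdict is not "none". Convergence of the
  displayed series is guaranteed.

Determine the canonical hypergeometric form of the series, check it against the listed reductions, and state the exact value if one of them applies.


x = -1 here; the reduced form reads 2F1, upper {-3/2, 7}, lower {19/2}, C = 8/11. Verdict: Kummer's theorem (I3) fires (x = -1; c = 19/2 equals 1+a-b for upper {-3/2, 7}: listed pattern). Value: (69615/131072) * pi.

Key observation: from the first term 8/11: the product of the first k integers (C = 8/11) is k!.
Adjacent-term ratio: r(k) = (-1) * (k-3/2) (k+7) / [(k+19/2) (k+1)] - rational; roots negated = parameters, x = (-1), C = 8/11.


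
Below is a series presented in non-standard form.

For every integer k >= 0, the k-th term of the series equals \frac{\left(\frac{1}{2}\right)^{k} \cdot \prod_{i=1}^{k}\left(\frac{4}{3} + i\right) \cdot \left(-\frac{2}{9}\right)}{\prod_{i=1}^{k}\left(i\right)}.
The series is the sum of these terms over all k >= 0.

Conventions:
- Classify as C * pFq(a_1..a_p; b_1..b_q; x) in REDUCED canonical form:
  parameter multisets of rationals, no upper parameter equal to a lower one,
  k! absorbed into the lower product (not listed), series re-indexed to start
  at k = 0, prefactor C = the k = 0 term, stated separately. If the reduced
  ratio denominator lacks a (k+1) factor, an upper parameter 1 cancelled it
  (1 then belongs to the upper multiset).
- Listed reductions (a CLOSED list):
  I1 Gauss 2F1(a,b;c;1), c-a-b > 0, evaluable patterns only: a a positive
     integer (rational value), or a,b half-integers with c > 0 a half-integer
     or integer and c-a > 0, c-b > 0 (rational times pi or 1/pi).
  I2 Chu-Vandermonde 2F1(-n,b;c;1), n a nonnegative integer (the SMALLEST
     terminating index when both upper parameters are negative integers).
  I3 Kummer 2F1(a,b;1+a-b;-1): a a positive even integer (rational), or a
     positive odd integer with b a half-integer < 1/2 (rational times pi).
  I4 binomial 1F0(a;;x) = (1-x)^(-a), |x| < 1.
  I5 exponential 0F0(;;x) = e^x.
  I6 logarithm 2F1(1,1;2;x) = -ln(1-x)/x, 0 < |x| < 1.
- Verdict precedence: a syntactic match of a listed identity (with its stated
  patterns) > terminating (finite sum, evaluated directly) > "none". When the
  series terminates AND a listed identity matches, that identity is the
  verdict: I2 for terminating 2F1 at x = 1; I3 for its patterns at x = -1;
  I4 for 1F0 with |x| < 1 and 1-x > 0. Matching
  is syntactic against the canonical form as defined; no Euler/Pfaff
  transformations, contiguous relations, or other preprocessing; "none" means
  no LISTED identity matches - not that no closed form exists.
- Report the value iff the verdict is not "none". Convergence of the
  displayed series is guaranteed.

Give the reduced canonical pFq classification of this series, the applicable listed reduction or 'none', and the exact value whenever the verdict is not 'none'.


At argument \frac{1}{2}: a 1F0 with upper {\frac{7}{3}}, lower {-}, scaled by C = -\frac{2}{9}. Verdict: the I4 binomial reduction matches (the 1F0 binomial series: exponent -7/3, x = \frac{1}{2}). Value: \left(-\frac{2}{9}\right) \cdot \left(\frac{1}{2}\right)^{-\frac{7}{3}}.

Structural cue: t_0 being -\frac{2}{9}, the running product (C = -2/9, x = 1/2) telescopes to a rising factorial.
Term ratio: r(k) = \frac{1}{2} * (k+\frac{7}{3}) / [(k+1)] - poly over poly, x = \frac{1}{2} from leading terms; C = -\frac{2}{9} at k = 0.


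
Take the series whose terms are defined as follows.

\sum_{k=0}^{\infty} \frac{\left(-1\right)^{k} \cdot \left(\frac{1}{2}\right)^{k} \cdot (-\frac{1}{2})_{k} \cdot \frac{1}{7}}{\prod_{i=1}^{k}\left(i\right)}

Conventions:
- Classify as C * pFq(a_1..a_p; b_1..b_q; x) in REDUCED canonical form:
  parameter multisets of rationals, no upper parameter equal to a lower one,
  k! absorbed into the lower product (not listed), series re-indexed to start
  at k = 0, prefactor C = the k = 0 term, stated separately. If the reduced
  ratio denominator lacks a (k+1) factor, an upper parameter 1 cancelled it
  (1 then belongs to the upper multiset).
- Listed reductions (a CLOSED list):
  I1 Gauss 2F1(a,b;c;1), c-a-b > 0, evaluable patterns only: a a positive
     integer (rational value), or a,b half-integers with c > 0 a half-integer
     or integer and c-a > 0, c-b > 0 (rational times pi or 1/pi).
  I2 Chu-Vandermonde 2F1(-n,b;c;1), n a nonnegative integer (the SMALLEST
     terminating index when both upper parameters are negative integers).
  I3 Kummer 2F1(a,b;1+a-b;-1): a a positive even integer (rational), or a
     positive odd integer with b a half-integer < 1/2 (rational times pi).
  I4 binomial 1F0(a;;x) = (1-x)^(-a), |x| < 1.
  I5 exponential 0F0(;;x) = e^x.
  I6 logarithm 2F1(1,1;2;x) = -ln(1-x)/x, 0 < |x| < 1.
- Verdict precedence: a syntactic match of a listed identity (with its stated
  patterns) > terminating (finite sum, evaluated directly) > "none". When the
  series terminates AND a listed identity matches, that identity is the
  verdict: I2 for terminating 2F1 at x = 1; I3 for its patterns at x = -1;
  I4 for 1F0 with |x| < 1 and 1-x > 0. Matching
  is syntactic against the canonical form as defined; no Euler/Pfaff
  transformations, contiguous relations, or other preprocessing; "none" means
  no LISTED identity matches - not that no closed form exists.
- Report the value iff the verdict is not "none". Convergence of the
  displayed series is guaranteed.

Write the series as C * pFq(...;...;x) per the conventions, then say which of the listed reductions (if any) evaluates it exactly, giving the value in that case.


At argument -\frac{1}{2}: a 1F0 with upper {-\frac{1}{2}}, lower {-}, scaled by C = \frac{1}{7}. Verdict: the I4 binomial reduction fires (the 1F0 binomial series: exponent 1/2, x = -\frac{1}{2}). Its exact value is \frac{1}{7} \cdot \left(\frac{3}{2}\right)^{\frac{1}{2}}.

First insight: t_0 being \frac{1}{7}, the (-1)^k factor (C = 1/7) folds into the argument's sign.
Ratio: r(k) = -\frac{1}{2} * (k-\frac{1}{2}) / [(k+1)] ; factor over Q: parameters, x = -\frac{1}{2}, and C = \frac{1}{7}.


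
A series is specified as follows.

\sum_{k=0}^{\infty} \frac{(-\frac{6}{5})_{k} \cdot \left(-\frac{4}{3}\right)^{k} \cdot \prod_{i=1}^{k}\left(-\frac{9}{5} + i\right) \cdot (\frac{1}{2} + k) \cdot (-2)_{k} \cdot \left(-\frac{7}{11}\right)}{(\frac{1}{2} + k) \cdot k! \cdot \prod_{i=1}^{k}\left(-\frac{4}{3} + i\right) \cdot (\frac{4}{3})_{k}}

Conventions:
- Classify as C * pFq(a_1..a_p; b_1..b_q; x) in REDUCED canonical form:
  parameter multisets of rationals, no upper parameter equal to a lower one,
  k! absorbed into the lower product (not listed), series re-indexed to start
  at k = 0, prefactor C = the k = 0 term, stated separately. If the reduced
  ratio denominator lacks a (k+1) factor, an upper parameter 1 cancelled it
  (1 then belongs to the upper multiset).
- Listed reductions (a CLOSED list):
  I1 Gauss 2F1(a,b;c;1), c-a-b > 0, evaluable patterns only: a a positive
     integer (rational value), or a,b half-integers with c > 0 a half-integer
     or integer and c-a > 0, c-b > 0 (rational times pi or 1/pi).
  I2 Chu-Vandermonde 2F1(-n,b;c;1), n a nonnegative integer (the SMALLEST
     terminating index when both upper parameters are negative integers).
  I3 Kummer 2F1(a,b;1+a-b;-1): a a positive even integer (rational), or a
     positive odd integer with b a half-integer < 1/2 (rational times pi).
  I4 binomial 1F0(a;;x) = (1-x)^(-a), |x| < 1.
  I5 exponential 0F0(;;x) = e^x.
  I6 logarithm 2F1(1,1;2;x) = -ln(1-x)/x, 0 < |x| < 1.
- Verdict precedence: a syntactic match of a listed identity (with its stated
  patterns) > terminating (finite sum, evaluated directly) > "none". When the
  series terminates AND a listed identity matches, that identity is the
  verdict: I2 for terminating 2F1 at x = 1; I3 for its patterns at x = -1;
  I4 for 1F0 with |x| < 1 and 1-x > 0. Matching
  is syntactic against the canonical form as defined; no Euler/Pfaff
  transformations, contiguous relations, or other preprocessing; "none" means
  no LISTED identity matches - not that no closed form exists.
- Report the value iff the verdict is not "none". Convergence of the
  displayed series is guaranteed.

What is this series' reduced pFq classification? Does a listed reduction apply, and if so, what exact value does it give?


x = -\frac{4}{3} here; the reduced form reads 3F2, upper {-2, -\frac{6}{5}, -\frac{4}{5}}, lower {-\frac{1}{3}, \frac{4}{3}}, C = -\frac{7}{11}. Verdict: terminating - the sum ends at index 2 because -2 is a negative integer; exact evaluation follows. Hence: \frac{20393}{6875}.

Key observation: from the first term -\frac{7}{11}: the factor k + 1/2 cancels (top and bottom), leaving C = -7/11, x = -4/3.
Term ratio: r(k) = -\frac{4}{3} * (k-2) (k-\frac{6}{5}) (k-\frac{4}{5}) / [(k-\frac{1}{3}) (k+\frac{4}{3}) (k+1)] - rational in k, leading ratio -\frac{4}{3}; with t_0 = -\frac{7}{11}, classification follows.


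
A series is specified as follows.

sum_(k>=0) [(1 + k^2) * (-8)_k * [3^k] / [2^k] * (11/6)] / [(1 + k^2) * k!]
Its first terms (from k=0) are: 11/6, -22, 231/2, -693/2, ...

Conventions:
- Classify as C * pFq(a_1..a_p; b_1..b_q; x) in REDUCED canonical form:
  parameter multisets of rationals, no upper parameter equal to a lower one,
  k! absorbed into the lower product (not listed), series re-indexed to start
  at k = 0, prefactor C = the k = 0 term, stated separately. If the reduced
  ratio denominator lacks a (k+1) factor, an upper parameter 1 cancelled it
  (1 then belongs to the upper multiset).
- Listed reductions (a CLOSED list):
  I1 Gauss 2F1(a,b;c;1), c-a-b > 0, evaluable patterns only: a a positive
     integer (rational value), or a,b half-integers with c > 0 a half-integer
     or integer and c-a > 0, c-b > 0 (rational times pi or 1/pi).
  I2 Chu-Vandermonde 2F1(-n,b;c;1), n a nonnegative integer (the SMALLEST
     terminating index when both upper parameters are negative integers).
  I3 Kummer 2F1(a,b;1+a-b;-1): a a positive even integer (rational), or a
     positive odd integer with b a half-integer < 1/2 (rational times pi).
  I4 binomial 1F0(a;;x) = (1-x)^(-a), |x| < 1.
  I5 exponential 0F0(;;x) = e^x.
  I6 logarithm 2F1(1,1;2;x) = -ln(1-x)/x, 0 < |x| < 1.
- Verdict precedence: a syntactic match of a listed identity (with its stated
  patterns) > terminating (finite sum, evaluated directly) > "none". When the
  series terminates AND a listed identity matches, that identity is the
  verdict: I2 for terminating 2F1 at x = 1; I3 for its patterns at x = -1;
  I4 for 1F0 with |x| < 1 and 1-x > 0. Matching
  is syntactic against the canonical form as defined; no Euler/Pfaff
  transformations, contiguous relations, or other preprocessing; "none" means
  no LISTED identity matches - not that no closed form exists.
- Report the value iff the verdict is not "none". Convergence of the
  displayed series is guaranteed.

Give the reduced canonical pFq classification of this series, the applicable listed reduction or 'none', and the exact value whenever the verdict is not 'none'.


x = 3/2 here; the reduced form reads 1F0, upper {-8}, lower {-}, C = 11/6. Verdict: terminating - upper -8 stops the sum at k = 8; the 9 terms are added exactly. Its exact value is 11/1536.

Structural cue: with t_0 = 11/6, striking the common factor k^2 + 1 reduces the term (C = 11/6).
Consecutive-term ratio: r(k) = (3/2) * (k-8) / [(k+1)] - rational in k, leading ratio (3/2); with t_0 = 11/6, classification follows.


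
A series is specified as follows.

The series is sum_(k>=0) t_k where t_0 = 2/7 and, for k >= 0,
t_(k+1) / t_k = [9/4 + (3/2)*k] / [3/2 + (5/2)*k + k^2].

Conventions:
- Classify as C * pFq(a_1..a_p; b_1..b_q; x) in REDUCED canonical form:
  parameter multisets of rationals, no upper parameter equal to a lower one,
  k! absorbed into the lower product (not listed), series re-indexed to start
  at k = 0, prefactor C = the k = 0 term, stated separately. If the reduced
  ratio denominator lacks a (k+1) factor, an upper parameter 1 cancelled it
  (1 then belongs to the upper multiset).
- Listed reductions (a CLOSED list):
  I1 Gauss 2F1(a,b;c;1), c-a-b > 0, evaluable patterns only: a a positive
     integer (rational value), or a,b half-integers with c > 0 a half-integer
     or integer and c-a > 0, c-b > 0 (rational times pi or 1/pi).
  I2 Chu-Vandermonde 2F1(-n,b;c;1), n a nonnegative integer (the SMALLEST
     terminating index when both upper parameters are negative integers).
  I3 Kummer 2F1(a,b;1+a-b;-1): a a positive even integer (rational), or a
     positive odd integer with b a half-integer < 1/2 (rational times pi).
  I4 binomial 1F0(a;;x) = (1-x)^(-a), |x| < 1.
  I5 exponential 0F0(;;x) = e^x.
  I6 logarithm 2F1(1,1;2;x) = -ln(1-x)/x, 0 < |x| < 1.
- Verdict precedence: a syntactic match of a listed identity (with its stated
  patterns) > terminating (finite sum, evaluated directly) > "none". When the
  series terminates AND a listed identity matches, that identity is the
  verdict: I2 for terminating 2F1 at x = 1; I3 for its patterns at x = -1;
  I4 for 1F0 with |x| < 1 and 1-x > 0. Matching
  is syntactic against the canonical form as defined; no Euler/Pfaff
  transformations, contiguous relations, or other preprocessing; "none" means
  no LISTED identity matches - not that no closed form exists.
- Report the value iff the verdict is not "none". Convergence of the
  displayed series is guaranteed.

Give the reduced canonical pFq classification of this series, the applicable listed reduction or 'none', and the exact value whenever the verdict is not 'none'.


Reduced: x = 3/2, 0F0, upper = {-}, lower = {-}, C = 2/7. Verdict: the exponential series (I5) matches (the 0F0 exponential series at x = 3/2). Sum: (2/7) * e^(3/2).

Structural cue: with t_0 = 2/7, cancel k + 3/2 from the displayed ratio first; then C = 2/7, x = 3/2.
Adjacent-term ratio: r(k) = (3/2) * 1 / [(k+1)] - rational; roots negated = parameters, x = (3/2), C = 2/7.


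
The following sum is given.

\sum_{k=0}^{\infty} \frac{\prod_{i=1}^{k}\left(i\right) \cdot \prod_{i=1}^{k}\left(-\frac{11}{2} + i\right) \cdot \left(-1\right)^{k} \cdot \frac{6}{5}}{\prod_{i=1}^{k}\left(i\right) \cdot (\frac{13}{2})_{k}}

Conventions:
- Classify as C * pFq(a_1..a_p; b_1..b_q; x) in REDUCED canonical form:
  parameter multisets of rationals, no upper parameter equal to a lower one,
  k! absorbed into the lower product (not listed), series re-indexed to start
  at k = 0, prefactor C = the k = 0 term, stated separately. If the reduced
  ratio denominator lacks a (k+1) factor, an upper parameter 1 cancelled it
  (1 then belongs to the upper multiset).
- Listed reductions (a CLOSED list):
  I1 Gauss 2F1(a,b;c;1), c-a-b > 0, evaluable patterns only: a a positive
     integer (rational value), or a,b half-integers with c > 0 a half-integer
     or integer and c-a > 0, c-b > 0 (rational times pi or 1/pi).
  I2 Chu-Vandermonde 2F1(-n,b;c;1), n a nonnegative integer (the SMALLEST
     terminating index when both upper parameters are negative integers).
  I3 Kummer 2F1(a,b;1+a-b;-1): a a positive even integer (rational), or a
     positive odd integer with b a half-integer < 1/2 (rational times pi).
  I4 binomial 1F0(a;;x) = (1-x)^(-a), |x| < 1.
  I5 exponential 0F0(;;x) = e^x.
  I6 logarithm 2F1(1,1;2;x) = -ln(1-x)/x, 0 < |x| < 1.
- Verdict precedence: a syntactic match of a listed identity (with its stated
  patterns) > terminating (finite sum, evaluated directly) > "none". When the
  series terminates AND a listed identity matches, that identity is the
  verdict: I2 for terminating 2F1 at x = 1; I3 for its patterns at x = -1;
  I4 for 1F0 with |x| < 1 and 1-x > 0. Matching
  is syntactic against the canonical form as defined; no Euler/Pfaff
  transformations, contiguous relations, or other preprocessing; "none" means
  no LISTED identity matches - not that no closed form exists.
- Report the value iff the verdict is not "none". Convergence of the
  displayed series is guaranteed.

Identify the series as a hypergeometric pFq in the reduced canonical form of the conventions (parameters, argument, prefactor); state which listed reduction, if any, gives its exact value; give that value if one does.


The series (x = -1) is 2F1: upper {-\frac{9}{2}, 1}, lower {\frac{13}{2}}, prefactor \frac{6}{5}. Verdict (x = -1): the Kummer evaluation I3 applies (x = -1; c = \frac{13}{2} equals 1+a-b for upper {-\frac{9}{2}, 1}: listed pattern). Hence: \frac{2079}{2560} \cdot \pi.

Structural cue: with t_0 = \frac{6}{5}, the running product (C = 6/5, x = -1) telescopes to a rising factorial.
Step ratio: r(k) = -1 * (k-\frac{9}{2}) (k+1) / [(k+\frac{13}{2}) (k+1)] ; factor over Q: parameters, x = -1, and C = \frac{6}{5}.
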